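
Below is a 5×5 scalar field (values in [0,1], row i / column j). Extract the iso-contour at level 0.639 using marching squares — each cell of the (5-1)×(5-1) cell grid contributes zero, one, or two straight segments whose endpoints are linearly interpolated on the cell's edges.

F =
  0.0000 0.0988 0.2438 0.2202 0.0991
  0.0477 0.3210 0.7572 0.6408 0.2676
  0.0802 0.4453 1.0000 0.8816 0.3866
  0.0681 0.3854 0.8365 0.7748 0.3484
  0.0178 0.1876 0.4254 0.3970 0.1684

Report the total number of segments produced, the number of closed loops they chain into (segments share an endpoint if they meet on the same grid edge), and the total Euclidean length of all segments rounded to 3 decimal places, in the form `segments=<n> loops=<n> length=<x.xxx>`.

cell (0,1): code 0100 → (0.770,2.000)–(1.000,1.729)
cell (0,2): code 1100 → (0.996,3.000)–(0.770,2.000)
cell (0,3): code 1000 → (1.000,3.005)–(0.996,3.000)
cell (1,1): code 0110 → (1.000,1.729)–(2.000,1.349)
cell (1,3): code 1001 → (2.000,3.490)–(1.000,3.005)
cell (2,1): code 0110 → (2.000,1.349)–(3.000,1.562)
cell (2,3): code 1001 → (3.000,3.318)–(2.000,3.490)
cell (3,1): code 0010 → (3.000,1.562)–(3.480,2.000)
cell (3,2): code 0011 → (3.480,2.000)–(3.359,3.000)
cell (3,3): code 0001 → (3.359,3.000)–(3.000,3.318)
total: 10 segments, chained into 1 closed loop(s), length Σ = 7.743038

segments=10 loops=1 length=7.743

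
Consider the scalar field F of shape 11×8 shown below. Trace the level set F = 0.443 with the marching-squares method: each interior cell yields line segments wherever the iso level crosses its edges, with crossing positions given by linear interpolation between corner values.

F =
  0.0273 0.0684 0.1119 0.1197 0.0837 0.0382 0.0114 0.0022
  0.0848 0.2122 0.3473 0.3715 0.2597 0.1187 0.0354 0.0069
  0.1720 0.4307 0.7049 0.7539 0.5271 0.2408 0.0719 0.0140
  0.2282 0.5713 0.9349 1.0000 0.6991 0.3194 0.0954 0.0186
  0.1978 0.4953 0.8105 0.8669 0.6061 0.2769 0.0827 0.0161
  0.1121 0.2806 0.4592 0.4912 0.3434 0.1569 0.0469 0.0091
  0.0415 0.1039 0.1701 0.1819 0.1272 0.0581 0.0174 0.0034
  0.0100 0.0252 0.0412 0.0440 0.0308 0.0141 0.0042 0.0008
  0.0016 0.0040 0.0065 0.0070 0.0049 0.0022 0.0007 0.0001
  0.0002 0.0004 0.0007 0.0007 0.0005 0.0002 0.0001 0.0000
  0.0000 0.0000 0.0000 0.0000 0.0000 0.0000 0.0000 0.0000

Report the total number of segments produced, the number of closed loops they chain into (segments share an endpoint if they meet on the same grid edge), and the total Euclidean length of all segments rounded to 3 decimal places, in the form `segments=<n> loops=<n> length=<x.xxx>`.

cell (1,1): code 0100 → (1.268,2.000)–(2.000,1.045)
cell (1,2): code 1100 → (1.187,3.000)–(1.268,2.000)
cell (1,3): code 1100 → (1.685,4.000)–(1.187,3.000)
cell (1,4): code 1000 → (2.000,4.294)–(1.685,4.000)
cell (2,0): code 0100 → (2.087,1.000)–(3.000,0.626)
cell (2,1): code 1110 → (2.000,1.045)–(2.087,1.000)
cell (2,4): code 1001 → (3.000,4.674)–(2.000,4.294)
cell (3,0): code 0110 → (3.000,0.626)–(4.000,0.824)
cell (3,4): code 1001 → (4.000,4.495)–(3.000,4.674)
cell (4,0): code 0010 → (4.000,0.824)–(4.244,1.000)
cell (4,1): code 0111 → (4.244,1.000)–(5.000,1.909)
cell (4,3): code 1011 → (5.000,3.326)–(4.621,4.000)
cell (4,4): code 0001 → (4.621,4.000)–(4.000,4.495)
cell (5,1): code 0010 → (5.000,1.909)–(5.056,2.000)
cell (5,2): code 0011 → (5.056,2.000)–(5.156,3.000)
cell (5,3): code 0001 → (5.156,3.000)–(5.000,3.326)
total: 16 segments, chained into 1 closed loop(s), length Σ = 12.468166

segments=16 loops=1 length=12.468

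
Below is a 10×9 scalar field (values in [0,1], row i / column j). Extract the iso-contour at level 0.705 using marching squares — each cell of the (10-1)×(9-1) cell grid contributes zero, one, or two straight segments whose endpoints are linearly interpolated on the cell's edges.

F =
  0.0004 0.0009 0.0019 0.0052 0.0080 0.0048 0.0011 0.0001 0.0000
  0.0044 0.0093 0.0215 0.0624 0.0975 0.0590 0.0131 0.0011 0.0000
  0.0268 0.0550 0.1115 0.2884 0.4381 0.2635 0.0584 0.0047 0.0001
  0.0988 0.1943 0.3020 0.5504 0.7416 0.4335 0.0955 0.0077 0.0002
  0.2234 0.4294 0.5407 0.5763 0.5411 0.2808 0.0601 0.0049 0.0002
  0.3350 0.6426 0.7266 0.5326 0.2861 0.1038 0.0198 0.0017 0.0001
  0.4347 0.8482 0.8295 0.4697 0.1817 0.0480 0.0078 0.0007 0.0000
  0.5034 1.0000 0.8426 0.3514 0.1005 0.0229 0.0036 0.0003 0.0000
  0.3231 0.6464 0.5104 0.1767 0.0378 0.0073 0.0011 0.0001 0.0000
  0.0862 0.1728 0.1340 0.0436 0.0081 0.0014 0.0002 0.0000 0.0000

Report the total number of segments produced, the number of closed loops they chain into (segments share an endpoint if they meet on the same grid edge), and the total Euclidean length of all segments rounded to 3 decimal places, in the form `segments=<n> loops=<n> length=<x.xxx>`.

segments=14 loops=2 length=8.570

cell (2,3): code 0100 → (2.879,4.000)–(3.000,3.809)
cell (2,4): code 1000 → (3.000,4.119)–(2.879,4.000)
cell (3,3): code 0010 → (3.000,3.809)–(3.183,4.000)
cell (3,4): code 0001 → (3.183,4.000)–(3.000,4.119)
cell (4,1): code 0100 → (4.884,2.000)–(5.000,1.743)
cell (4,2): code 1000 → (5.000,2.111)–(4.884,2.000)
cell (5,0): code 0100 → (5.304,1.000)–(6.000,0.654)
cell (5,1): code 1110 → (5.000,1.743)–(5.304,1.000)
cell (5,2): code 1001 → (6.000,2.346)–(5.000,2.111)
cell (6,0): code 0110 → (6.000,0.654)–(7.000,0.406)
cell (6,2): code 1001 → (7.000,2.280)–(6.000,2.346)
cell (7,0): code 0010 → (7.000,0.406)–(7.834,1.000)
cell (7,1): code 0011 → (7.834,1.000)–(7.414,2.000)
cell (7,2): code 0001 → (7.414,2.000)–(7.000,2.280)
total: 14 segments, chained into 2 closed loop(s), length Σ = 8.569641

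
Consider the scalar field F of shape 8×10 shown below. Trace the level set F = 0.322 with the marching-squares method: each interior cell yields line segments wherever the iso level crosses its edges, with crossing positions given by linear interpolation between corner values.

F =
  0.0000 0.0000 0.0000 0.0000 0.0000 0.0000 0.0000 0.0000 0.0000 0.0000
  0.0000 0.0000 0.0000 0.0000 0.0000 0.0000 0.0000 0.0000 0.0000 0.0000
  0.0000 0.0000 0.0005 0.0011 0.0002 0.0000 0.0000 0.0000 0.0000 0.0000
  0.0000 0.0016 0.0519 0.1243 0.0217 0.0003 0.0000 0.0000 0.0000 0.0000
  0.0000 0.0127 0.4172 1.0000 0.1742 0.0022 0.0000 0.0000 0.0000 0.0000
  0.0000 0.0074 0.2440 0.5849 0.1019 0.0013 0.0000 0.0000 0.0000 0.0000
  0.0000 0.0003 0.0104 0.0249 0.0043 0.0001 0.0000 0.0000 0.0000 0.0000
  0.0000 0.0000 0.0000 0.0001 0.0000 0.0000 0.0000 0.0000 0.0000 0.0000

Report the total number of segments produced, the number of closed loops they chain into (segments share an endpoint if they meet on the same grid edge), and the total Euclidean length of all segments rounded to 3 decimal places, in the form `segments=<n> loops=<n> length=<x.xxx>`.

cell (3,1): code 0100 → (3.739,2.000)–(4.000,1.765)
cell (3,2): code 1100 → (3.226,3.000)–(3.739,2.000)
cell (3,3): code 1000 → (4.000,3.821)–(3.226,3.000)
cell (4,1): code 0010 → (4.000,1.765)–(4.550,2.000)
cell (4,2): code 0111 → (4.550,2.000)–(5.000,2.229)
cell (4,3): code 1001 → (5.000,3.544)–(4.000,3.821)
cell (5,2): code 0010 → (5.000,2.229)–(5.469,3.000)
cell (5,3): code 0001 → (5.469,3.000)–(5.000,3.544)
total: 8 segments, chained into 1 closed loop(s), length Σ = 6.366133

segments=8 loops=1 length=6.366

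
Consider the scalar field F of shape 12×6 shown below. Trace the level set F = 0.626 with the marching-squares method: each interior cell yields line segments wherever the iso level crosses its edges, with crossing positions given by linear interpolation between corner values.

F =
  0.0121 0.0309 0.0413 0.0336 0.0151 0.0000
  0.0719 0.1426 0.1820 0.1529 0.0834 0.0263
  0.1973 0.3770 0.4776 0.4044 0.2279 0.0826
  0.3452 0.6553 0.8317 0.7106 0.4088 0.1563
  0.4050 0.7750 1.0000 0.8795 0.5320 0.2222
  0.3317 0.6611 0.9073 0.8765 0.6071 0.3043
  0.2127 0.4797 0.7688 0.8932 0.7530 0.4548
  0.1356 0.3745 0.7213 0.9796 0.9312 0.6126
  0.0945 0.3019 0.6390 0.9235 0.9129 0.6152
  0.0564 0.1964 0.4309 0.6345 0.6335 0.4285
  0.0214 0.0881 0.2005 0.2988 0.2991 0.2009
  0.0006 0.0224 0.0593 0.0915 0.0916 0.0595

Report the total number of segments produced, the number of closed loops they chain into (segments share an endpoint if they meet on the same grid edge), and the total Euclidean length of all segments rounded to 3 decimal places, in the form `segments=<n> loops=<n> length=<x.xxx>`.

segments=22 loops=1 length=17.236

cell (2,0): code 0100 → (2.895,1.000)–(3.000,0.906)
cell (2,1): code 1100 → (2.419,2.000)–(2.895,1.000)
cell (2,2): code 1100 → (2.724,3.000)–(2.419,2.000)
cell (2,3): code 1000 → (3.000,3.280)–(2.724,3.000)
cell (3,0): code 0110 → (3.000,0.906)–(4.000,0.597)
cell (3,3): code 1001 → (4.000,3.729)–(3.000,3.280)
cell (4,0): code 0110 → (4.000,0.597)–(5.000,0.893)
cell (4,3): code 1001 → (5.000,3.930)–(4.000,3.729)
cell (5,0): code 0010 → (5.000,0.893)–(5.193,1.000)
cell (5,1): code 0111 → (5.193,1.000)–(6.000,1.506)
cell (5,3): code 1101 → (5.130,4.000)–(5.000,3.930)
cell (5,4): code 1000 → (6.000,4.426)–(5.130,4.000)
cell (6,1): code 0110 → (6.000,1.506)–(7.000,1.725)
cell (6,4): code 1001 → (7.000,4.958)–(6.000,4.426)
cell (7,1): code 0110 → (7.000,1.725)–(8.000,1.961)
cell (7,4): code 1001 → (8.000,4.964)–(7.000,4.958)
cell (8,1): code 0010 → (8.000,1.961)–(8.062,2.000)
cell (8,2): code 0111 → (8.062,2.000)–(9.000,2.958)
cell (8,4): code 1001 → (9.000,4.037)–(8.000,4.964)
cell (9,2): code 0010 → (9.000,2.958)–(9.025,3.000)
cell (9,3): code 0011 → (9.025,3.000)–(9.022,4.000)
cell (9,4): code 0001 → (9.022,4.000)–(9.000,4.037)
total: 22 segments, chained into 1 closed loop(s), length Σ = 17.236069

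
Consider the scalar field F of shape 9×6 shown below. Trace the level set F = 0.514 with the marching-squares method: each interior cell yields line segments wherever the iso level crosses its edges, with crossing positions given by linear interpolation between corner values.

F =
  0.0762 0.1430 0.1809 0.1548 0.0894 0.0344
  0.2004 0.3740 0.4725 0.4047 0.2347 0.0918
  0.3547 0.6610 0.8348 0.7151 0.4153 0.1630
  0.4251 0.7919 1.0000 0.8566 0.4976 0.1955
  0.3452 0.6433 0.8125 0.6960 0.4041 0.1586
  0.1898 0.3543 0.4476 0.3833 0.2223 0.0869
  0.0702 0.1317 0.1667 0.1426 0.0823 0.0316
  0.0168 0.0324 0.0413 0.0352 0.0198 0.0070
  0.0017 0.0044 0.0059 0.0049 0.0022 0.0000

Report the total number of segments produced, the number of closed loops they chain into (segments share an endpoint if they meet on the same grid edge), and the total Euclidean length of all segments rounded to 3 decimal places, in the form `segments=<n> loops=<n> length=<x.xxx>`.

cell (1,0): code 0100 → (1.488,1.000)–(2.000,0.520)
cell (1,1): code 1100 → (1.115,2.000)–(1.488,1.000)
cell (1,2): code 1100 → (1.352,3.000)–(1.115,2.000)
cell (1,3): code 1000 → (2.000,3.671)–(1.352,3.000)
cell (2,0): code 0110 → (2.000,0.520)–(3.000,0.242)
cell (2,3): code 1001 → (3.000,3.954)–(2.000,3.671)
cell (3,0): code 0110 → (3.000,0.242)–(4.000,0.566)
cell (3,3): code 1001 → (4.000,3.624)–(3.000,3.954)
cell (4,0): code 0010 → (4.000,0.566)–(4.447,1.000)
cell (4,1): code 0011 → (4.447,1.000)–(4.818,2.000)
cell (4,2): code 0011 → (4.818,2.000)–(4.582,3.000)
cell (4,3): code 0001 → (4.582,3.000)–(4.000,3.624)
total: 12 segments, chained into 1 closed loop(s), length Σ = 11.481437

segments=12 loops=1 length=11.481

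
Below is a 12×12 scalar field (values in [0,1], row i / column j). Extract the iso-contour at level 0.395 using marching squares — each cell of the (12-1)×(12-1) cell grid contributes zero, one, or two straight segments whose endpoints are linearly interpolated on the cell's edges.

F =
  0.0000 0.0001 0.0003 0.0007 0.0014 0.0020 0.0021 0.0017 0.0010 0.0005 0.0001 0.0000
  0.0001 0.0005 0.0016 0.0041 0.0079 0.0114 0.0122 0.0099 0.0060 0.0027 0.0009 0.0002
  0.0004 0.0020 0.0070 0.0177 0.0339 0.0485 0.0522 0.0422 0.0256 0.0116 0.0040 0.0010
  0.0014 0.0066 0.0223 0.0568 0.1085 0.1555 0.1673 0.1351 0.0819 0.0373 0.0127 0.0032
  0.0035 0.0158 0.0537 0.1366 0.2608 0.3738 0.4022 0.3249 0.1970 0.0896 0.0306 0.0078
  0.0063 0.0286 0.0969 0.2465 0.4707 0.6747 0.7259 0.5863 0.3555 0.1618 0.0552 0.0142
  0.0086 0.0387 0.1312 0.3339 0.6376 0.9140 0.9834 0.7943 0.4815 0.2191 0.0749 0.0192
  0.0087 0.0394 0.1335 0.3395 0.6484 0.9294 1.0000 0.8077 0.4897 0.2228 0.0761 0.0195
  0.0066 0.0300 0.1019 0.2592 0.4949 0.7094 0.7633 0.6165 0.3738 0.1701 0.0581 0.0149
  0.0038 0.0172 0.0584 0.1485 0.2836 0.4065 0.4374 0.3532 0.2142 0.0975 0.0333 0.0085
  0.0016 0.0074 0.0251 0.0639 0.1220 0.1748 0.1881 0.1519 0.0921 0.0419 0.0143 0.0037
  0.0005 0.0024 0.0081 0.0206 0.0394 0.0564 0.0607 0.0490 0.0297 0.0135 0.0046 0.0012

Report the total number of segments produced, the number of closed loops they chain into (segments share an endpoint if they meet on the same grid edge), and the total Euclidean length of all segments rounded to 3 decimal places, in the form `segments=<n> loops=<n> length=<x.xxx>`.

cell (3,5): code 0100 → (3.969,6.000)–(4.000,5.746)
cell (3,6): code 1000 → (4.000,6.093)–(3.969,6.000)
cell (4,3): code 0100 → (4.639,4.000)–(5.000,3.662)
cell (4,4): code 1100 → (4.070,5.000)–(4.639,4.000)
cell (4,5): code 1110 → (4.000,5.746)–(4.070,5.000)
cell (4,6): code 1101 → (4.268,7.000)–(4.000,6.093)
cell (4,7): code 1000 → (5.000,7.829)–(4.268,7.000)
cell (5,3): code 0110 → (5.000,3.662)–(6.000,3.201)
cell (5,7): code 1101 → (5.313,8.000)–(5.000,7.829)
cell (5,8): code 1000 → (6.000,8.330)–(5.313,8.000)
cell (6,3): code 0110 → (6.000,3.201)–(7.000,3.180)
cell (6,8): code 1001 → (7.000,8.355)–(6.000,8.330)
cell (7,3): code 0110 → (7.000,3.180)–(8.000,3.576)
cell (7,7): code 1011 → (8.000,7.913)–(7.817,8.000)
cell (7,8): code 0001 → (7.817,8.000)–(7.000,8.355)
cell (8,3): code 0010 → (8.000,3.576)–(8.473,4.000)
cell (8,4): code 0111 → (8.473,4.000)–(9.000,4.906)
cell (8,6): code 1011 → (9.000,6.504)–(8.841,7.000)
cell (8,7): code 0001 → (8.841,7.000)–(8.000,7.913)
cell (9,4): code 0010 → (9.000,4.906)–(9.050,5.000)
cell (9,5): code 0011 → (9.050,5.000)–(9.170,6.000)
cell (9,6): code 0001 → (9.170,6.000)–(9.000,6.504)
total: 22 segments, chained into 1 closed loop(s), length Σ = 16.279484

segments=22 loops=1 length=16.279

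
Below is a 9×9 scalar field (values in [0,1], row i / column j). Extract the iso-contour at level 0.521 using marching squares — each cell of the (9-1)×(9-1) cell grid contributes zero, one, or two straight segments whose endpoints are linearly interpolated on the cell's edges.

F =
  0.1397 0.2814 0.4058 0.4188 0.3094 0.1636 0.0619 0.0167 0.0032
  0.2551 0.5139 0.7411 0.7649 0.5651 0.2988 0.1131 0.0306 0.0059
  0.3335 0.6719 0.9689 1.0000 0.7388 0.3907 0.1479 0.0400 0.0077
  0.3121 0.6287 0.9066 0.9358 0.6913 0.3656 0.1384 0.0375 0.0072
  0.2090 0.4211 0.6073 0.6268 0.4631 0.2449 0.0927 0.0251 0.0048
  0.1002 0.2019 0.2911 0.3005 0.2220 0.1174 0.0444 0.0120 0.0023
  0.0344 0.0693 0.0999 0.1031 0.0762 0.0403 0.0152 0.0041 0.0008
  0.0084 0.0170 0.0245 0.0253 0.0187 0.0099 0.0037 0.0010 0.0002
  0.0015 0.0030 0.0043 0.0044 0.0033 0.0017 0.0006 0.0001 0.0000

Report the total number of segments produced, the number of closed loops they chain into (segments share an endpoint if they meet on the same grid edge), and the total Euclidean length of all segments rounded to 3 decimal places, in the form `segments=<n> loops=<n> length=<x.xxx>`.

segments=16 loops=1 length=12.714

cell (0,1): code 0100 → (0.344,2.000)–(1.000,1.031)
cell (0,2): code 1100 → (0.295,3.000)–(0.344,2.000)
cell (0,3): code 1100 → (0.828,4.000)–(0.295,3.000)
cell (0,4): code 1000 → (1.000,4.166)–(0.828,4.000)
cell (1,0): code 0100 → (1.045,1.000)–(2.000,0.554)
cell (1,1): code 1110 → (1.000,1.031)–(1.045,1.000)
cell (1,4): code 1001 → (2.000,4.626)–(1.000,4.166)
cell (2,0): code 0110 → (2.000,0.554)–(3.000,0.660)
cell (2,4): code 1001 → (3.000,4.523)–(2.000,4.626)
cell (3,0): code 0010 → (3.000,0.660)–(3.519,1.000)
cell (3,1): code 0111 → (3.519,1.000)–(4.000,1.537)
cell (3,3): code 1011 → (4.000,3.646)–(3.746,4.000)
cell (3,4): code 0001 → (3.746,4.000)–(3.000,4.523)
cell (4,1): code 0010 → (4.000,1.537)–(4.273,2.000)
cell (4,2): code 0011 → (4.273,2.000)–(4.324,3.000)
cell (4,3): code 0001 → (4.324,3.000)–(4.000,3.646)
total: 16 segments, chained into 1 closed loop(s), length Σ = 12.713518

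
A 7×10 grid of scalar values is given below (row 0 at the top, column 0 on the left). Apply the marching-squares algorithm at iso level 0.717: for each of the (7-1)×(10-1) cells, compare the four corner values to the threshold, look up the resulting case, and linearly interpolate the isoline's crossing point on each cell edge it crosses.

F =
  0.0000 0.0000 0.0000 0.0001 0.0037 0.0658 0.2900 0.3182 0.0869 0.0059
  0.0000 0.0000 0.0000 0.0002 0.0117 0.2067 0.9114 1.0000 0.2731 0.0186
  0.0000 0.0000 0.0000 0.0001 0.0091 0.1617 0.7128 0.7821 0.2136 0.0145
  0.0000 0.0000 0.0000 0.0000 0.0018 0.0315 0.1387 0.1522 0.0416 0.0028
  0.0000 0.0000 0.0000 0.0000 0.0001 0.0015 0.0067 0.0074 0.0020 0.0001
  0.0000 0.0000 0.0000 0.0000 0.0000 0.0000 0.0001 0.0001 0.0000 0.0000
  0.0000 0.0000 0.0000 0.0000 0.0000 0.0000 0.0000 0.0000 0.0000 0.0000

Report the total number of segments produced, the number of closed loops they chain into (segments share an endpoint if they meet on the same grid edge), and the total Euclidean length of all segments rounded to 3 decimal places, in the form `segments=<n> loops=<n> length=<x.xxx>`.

segments=8 loops=1 length=5.209

cell (0,5): code 0100 → (0.687,6.000)–(1.000,5.724)
cell (0,6): code 1100 → (0.585,7.000)–(0.687,6.000)
cell (0,7): code 1000 → (1.000,7.389)–(0.585,7.000)
cell (1,5): code 0010 → (1.000,5.724)–(1.979,6.000)
cell (1,6): code 0111 → (1.979,6.000)–(2.000,6.061)
cell (1,7): code 1001 → (2.000,7.115)–(1.000,7.389)
cell (2,6): code 0010 → (2.000,6.061)–(2.103,7.000)
cell (2,7): code 0001 → (2.103,7.000)–(2.000,7.115)
total: 8 segments, chained into 1 closed loop(s), length Σ = 5.208960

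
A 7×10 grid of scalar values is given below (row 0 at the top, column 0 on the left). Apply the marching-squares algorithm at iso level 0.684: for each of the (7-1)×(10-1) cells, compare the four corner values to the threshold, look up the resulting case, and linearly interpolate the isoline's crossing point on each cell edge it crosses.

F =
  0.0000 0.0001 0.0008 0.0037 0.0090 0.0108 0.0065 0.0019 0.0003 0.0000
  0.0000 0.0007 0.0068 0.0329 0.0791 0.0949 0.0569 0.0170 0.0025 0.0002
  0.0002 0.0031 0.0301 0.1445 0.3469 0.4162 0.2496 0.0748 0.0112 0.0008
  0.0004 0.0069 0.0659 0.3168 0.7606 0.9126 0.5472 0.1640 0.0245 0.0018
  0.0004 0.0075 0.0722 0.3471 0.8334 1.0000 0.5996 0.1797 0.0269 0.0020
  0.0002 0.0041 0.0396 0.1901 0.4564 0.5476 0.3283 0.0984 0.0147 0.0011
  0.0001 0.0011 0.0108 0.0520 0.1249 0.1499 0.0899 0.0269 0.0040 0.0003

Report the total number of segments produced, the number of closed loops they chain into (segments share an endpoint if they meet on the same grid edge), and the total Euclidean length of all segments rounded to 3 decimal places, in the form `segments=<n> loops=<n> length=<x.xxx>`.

segments=8 loops=1 length=6.690

cell (2,3): code 0100 → (2.815,4.000)–(3.000,3.827)
cell (2,4): code 1100 → (2.539,5.000)–(2.815,4.000)
cell (2,5): code 1000 → (3.000,5.626)–(2.539,5.000)
cell (3,3): code 0110 → (3.000,3.827)–(4.000,3.693)
cell (3,5): code 1001 → (4.000,5.789)–(3.000,5.626)
cell (4,3): code 0010 → (4.000,3.693)–(4.396,4.000)
cell (4,4): code 0011 → (4.396,4.000)–(4.698,5.000)
cell (4,5): code 0001 → (4.698,5.000)–(4.000,5.789)
total: 8 segments, chained into 1 closed loop(s), length Σ = 6.689508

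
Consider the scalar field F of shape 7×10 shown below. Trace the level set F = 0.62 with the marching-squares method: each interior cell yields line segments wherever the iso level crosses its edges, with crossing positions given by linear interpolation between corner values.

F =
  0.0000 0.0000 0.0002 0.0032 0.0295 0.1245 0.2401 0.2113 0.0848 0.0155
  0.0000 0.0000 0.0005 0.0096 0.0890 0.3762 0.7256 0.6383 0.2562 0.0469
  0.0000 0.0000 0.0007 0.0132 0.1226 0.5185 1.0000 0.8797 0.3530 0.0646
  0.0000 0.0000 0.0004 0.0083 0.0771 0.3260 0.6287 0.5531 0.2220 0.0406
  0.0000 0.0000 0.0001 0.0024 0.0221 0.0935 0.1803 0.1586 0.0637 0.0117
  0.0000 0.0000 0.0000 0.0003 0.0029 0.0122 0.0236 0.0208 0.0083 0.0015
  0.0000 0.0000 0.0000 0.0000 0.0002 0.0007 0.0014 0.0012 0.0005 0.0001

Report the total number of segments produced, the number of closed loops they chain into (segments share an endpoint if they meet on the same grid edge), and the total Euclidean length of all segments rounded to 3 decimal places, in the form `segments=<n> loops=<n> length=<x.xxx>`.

cell (0,5): code 0100 → (0.782,6.000)–(1.000,5.698)
cell (0,6): code 1100 → (0.957,7.000)–(0.782,6.000)
cell (0,7): code 1000 → (1.000,7.048)–(0.957,7.000)
cell (1,5): code 0110 → (1.000,5.698)–(2.000,5.211)
cell (1,7): code 1001 → (2.000,7.493)–(1.000,7.048)
cell (2,5): code 0110 → (2.000,5.211)–(3.000,5.971)
cell (2,6): code 1011 → (3.000,6.115)–(2.795,7.000)
cell (2,7): code 0001 → (2.795,7.000)–(2.000,7.493)
cell (3,5): code 0010 → (3.000,5.971)–(3.019,6.000)
cell (3,6): code 0001 → (3.019,6.000)–(3.000,6.115)
total: 10 segments, chained into 1 closed loop(s), length Σ = 6.910282

segments=10 loops=1 length=6.910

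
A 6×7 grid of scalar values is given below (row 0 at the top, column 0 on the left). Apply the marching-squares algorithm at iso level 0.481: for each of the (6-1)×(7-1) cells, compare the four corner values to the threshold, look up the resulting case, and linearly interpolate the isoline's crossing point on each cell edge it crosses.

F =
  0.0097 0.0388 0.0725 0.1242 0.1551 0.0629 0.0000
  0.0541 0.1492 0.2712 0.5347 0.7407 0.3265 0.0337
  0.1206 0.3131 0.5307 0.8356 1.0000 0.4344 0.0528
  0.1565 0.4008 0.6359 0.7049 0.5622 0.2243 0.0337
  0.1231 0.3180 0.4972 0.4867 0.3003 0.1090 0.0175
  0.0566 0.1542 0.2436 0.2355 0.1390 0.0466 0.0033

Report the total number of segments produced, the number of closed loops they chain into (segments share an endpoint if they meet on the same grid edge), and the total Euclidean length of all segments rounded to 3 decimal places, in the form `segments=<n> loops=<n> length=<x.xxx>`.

segments=14 loops=1 length=10.711

cell (0,2): code 0100 → (0.869,3.000)–(1.000,2.796)
cell (0,3): code 1100 → (0.557,4.000)–(0.869,3.000)
cell (0,4): code 1000 → (1.000,4.627)–(0.557,4.000)
cell (1,1): code 0100 → (1.808,2.000)–(2.000,1.772)
cell (1,2): code 1110 → (1.000,2.796)–(1.808,2.000)
cell (1,4): code 1001 → (2.000,4.918)–(1.000,4.627)
cell (2,1): code 0110 → (2.000,1.772)–(3.000,1.341)
cell (2,4): code 1001 → (3.000,4.240)–(2.000,4.918)
cell (3,1): code 0110 → (3.000,1.341)–(4.000,1.910)
cell (3,3): code 1011 → (4.000,3.031)–(3.310,4.000)
cell (3,4): code 0001 → (3.310,4.000)–(3.000,4.240)
cell (4,1): code 0010 → (4.000,1.910)–(4.064,2.000)
cell (4,2): code 0011 → (4.064,2.000)–(4.023,3.000)
cell (4,3): code 0001 → (4.023,3.000)–(4.000,3.031)
total: 14 segments, chained into 1 closed loop(s), length Σ = 10.710599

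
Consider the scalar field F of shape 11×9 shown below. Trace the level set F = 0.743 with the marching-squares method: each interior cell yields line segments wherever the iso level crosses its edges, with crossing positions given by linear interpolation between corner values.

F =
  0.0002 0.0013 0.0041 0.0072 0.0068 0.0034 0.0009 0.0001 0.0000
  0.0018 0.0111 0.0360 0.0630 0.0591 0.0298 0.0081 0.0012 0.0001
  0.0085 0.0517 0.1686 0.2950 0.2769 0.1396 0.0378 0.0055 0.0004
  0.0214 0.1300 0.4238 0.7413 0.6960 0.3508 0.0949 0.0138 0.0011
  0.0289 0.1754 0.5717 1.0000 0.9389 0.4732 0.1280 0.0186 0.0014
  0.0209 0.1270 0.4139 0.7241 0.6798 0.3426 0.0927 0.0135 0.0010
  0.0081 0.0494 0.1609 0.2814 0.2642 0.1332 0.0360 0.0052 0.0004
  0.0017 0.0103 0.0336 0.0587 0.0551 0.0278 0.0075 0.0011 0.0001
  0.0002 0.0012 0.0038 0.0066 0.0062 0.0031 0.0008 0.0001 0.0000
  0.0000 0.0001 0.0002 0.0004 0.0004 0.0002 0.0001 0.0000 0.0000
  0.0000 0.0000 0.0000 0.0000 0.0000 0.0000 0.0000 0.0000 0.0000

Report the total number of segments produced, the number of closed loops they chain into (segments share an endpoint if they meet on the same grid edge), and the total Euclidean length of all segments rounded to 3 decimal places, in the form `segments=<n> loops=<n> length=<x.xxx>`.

segments=6 loops=1 length=6.076

cell (3,2): code 0100 → (3.007,3.000)–(4.000,2.400)
cell (3,3): code 1100 → (3.193,4.000)–(3.007,3.000)
cell (3,4): code 1000 → (4.000,4.421)–(3.193,4.000)
cell (4,2): code 0010 → (4.000,2.400)–(4.931,3.000)
cell (4,3): code 0011 → (4.931,3.000)–(4.756,4.000)
cell (4,4): code 0001 → (4.756,4.000)–(4.000,4.421)
total: 6 segments, chained into 1 closed loop(s), length Σ = 6.076047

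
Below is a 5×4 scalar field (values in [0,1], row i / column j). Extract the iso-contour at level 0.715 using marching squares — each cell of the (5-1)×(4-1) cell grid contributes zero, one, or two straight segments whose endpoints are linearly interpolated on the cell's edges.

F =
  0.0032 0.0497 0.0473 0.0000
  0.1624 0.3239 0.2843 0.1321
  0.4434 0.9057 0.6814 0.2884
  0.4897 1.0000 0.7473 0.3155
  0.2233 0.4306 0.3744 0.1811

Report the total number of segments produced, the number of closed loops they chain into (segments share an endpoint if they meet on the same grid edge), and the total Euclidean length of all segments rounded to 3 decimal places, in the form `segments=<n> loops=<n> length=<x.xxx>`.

cell (1,0): code 0100 → (1.672,1.000)–(2.000,0.587)
cell (1,1): code 1000 → (2.000,1.850)–(1.672,1.000)
cell (2,0): code 0110 → (2.000,0.587)–(3.000,0.442)
cell (2,1): code 1101 → (2.510,2.000)–(2.000,1.850)
cell (2,2): code 1000 → (3.000,2.075)–(2.510,2.000)
cell (3,0): code 0010 → (3.000,0.442)–(3.501,1.000)
cell (3,1): code 0011 → (3.501,1.000)–(3.087,2.000)
cell (3,2): code 0001 → (3.087,2.000)–(3.000,2.075)
total: 8 segments, chained into 1 closed loop(s), length Σ = 5.422581

segments=8 loops=1 length=5.423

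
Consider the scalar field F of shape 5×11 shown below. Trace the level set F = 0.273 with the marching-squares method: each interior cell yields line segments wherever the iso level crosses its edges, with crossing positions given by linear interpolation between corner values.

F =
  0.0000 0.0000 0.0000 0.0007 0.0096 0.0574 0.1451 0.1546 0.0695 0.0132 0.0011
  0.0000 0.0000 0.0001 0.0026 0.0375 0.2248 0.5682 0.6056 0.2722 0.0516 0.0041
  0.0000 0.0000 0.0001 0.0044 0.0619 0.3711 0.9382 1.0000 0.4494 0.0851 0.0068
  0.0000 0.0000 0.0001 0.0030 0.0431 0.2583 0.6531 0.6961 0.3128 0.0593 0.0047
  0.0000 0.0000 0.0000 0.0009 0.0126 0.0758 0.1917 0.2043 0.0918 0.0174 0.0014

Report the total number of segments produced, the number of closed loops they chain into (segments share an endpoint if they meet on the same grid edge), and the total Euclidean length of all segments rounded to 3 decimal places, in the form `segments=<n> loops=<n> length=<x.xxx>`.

cell (0,5): code 0100 → (0.302,6.000)–(1.000,5.140)
cell (0,6): code 1100 → (0.263,7.000)–(0.302,6.000)
cell (0,7): code 1000 → (1.000,7.998)–(0.263,7.000)
cell (1,4): code 0100 → (1.329,5.000)–(2.000,4.683)
cell (1,5): code 1110 → (1.000,5.140)–(1.329,5.000)
cell (1,7): code 1101 → (1.005,8.000)–(1.000,7.998)
cell (1,8): code 1000 → (2.000,8.484)–(1.005,8.000)
cell (2,4): code 0010 → (2.000,4.683)–(2.870,5.000)
cell (2,5): code 0111 → (2.870,5.000)–(3.000,5.037)
cell (2,8): code 1001 → (3.000,8.157)–(2.000,8.484)
cell (3,5): code 0010 → (3.000,5.037)–(3.824,6.000)
cell (3,6): code 0011 → (3.824,6.000)–(3.860,7.000)
cell (3,7): code 0011 → (3.860,7.000)–(3.180,8.000)
cell (3,8): code 0001 → (3.180,8.000)–(3.000,8.157)
total: 14 segments, chained into 1 closed loop(s), length Σ = 11.390137

segments=14 loops=1 length=11.390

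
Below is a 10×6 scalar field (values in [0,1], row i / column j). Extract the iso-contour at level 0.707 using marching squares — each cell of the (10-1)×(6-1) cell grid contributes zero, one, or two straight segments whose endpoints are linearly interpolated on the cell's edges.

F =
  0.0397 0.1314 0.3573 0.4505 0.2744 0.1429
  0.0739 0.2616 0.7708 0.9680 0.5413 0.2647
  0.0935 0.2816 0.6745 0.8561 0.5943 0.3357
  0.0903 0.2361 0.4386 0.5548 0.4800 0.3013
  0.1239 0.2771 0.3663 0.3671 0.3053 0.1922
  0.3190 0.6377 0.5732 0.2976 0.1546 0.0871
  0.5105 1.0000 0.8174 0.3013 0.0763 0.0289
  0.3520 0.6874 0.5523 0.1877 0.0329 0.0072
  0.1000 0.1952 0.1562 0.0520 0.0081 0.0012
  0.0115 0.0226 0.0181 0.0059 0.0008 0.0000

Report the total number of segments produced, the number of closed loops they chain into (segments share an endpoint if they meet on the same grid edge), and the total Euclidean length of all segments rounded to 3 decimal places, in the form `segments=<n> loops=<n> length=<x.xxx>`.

segments=14 loops=2 length=11.097

cell (0,1): code 0100 → (0.846,2.000)–(1.000,1.875)
cell (0,2): code 1100 → (0.496,3.000)–(0.846,2.000)
cell (0,3): code 1000 → (1.000,3.612)–(0.496,3.000)
cell (1,1): code 0010 → (1.000,1.875)–(1.663,2.000)
cell (1,2): code 0111 → (1.663,2.000)–(2.000,2.179)
cell (1,3): code 1001 → (2.000,3.570)–(1.000,3.612)
cell (2,2): code 0010 → (2.000,2.179)–(2.495,3.000)
cell (2,3): code 0001 → (2.495,3.000)–(2.000,3.570)
cell (5,0): code 0100 → (5.191,1.000)–(6.000,0.401)
cell (5,1): code 1100 → (5.548,2.000)–(5.191,1.000)
cell (5,2): code 1000 → (6.000,2.214)–(5.548,2.000)
cell (6,0): code 0010 → (6.000,0.401)–(6.937,1.000)
cell (6,1): code 0011 → (6.937,1.000)–(6.416,2.000)
cell (6,2): code 0001 → (6.416,2.000)–(6.000,2.214)
total: 14 segments, chained into 2 closed loop(s), length Σ = 11.097084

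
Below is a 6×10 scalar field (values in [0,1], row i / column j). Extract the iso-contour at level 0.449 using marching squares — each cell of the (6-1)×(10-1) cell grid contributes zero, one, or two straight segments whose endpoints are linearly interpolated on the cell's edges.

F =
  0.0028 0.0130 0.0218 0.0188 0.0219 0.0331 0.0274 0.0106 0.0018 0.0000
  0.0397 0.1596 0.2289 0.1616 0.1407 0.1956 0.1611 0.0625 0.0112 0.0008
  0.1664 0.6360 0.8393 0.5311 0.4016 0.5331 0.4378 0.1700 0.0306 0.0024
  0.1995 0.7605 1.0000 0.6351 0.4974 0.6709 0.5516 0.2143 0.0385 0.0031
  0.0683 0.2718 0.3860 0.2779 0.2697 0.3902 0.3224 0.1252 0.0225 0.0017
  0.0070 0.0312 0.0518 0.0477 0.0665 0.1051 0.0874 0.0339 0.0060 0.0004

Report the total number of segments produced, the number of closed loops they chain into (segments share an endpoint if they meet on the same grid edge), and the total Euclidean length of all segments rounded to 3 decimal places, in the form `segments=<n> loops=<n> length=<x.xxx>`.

cell (1,0): code 0100 → (1.607,1.000)–(2.000,0.602)
cell (1,1): code 1100 → (1.361,2.000)–(1.607,1.000)
cell (1,2): code 1100 → (1.778,3.000)–(1.361,2.000)
cell (1,3): code 1000 → (2.000,3.634)–(1.778,3.000)
cell (1,4): code 0100 → (1.751,5.000)–(2.000,4.360)
cell (1,5): code 1000 → (2.000,5.882)–(1.751,5.000)
cell (2,0): code 0110 → (2.000,0.602)–(3.000,0.445)
cell (2,3): code 1101 → (2.495,4.000)–(2.000,3.634)
cell (2,4): code 1110 → (2.000,4.360)–(2.495,4.000)
cell (2,5): code 1101 → (2.098,6.000)–(2.000,5.882)
cell (2,6): code 1000 → (3.000,6.304)–(2.098,6.000)
cell (3,0): code 0010 → (3.000,0.445)–(3.637,1.000)
cell (3,1): code 0011 → (3.637,1.000)–(3.897,2.000)
cell (3,2): code 0011 → (3.897,2.000)–(3.521,3.000)
cell (3,3): code 0011 → (3.521,3.000)–(3.213,4.000)
cell (3,4): code 0011 → (3.213,4.000)–(3.791,5.000)
cell (3,5): code 0011 → (3.791,5.000)–(3.448,6.000)
cell (3,6): code 0001 → (3.448,6.000)–(3.000,6.304)
total: 18 segments, chained into 1 closed loop(s), length Σ = 15.039468

segments=18 loops=1 length=15.039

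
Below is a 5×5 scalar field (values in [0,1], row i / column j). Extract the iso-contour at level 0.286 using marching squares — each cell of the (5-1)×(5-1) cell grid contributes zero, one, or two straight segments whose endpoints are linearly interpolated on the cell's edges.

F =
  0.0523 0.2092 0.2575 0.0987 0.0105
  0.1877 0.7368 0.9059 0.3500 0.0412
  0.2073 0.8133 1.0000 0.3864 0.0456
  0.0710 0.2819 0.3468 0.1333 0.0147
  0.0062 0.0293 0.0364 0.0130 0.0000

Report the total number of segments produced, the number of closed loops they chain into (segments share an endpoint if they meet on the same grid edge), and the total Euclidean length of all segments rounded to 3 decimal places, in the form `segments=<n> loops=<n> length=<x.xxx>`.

segments=12 loops=1 length=9.861

cell (0,0): code 0100 → (0.146,1.000)–(1.000,0.179)
cell (0,1): code 1100 → (0.044,2.000)–(0.146,1.000)
cell (0,2): code 1100 → (0.745,3.000)–(0.044,2.000)
cell (0,3): code 1000 → (1.000,3.207)–(0.745,3.000)
cell (1,0): code 0110 → (1.000,0.179)–(2.000,0.130)
cell (1,3): code 1001 → (2.000,3.295)–(1.000,3.207)
cell (2,0): code 0010 → (2.000,0.130)–(2.992,1.000)
cell (2,1): code 0111 → (2.992,1.000)–(3.000,1.063)
cell (2,2): code 1011 → (3.000,2.285)–(2.397,3.000)
cell (2,3): code 0001 → (2.397,3.000)–(2.000,3.295)
cell (3,1): code 0010 → (3.000,1.063)–(3.196,2.000)
cell (3,2): code 0001 → (3.196,2.000)–(3.000,2.285)
total: 12 segments, chained into 1 closed loop(s), length Σ = 9.860824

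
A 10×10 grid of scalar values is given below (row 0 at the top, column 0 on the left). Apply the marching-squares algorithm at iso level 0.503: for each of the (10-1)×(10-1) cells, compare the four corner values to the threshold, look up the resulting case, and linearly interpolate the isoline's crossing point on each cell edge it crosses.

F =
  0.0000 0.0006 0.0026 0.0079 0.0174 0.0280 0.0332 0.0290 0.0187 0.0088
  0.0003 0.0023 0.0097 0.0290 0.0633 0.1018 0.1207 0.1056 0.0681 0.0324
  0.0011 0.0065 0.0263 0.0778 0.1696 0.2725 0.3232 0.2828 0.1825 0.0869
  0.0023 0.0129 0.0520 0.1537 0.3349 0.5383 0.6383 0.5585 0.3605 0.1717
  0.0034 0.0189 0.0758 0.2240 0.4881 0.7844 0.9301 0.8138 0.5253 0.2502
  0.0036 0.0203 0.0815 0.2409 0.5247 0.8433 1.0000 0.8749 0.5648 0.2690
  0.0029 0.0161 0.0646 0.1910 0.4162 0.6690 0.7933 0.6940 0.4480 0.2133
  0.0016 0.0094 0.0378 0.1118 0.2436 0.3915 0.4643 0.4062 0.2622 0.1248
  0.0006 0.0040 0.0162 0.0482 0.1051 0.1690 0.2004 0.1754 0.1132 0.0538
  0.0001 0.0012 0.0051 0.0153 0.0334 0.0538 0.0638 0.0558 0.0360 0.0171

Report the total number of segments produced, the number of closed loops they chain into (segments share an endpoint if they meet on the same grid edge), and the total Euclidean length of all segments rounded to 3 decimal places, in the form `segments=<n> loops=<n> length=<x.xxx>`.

segments=18 loops=1 length=13.345

cell (2,4): code 0100 → (2.867,5.000)–(3.000,4.826)
cell (2,5): code 1100 → (2.571,6.000)–(2.867,5.000)
cell (2,6): code 1100 → (2.799,7.000)–(2.571,6.000)
cell (2,7): code 1000 → (3.000,7.280)–(2.799,7.000)
cell (3,4): code 0110 → (3.000,4.826)–(4.000,4.050)
cell (3,7): code 1101 → (3.865,8.000)–(3.000,7.280)
cell (3,8): code 1000 → (4.000,8.081)–(3.865,8.000)
cell (4,3): code 0100 → (4.407,4.000)–(5.000,3.924)
cell (4,4): code 1110 → (4.000,4.050)–(4.407,4.000)
cell (4,8): code 1001 → (5.000,8.209)–(4.000,8.081)
cell (5,3): code 0010 → (5.000,3.924)–(5.200,4.000)
cell (5,4): code 0111 → (5.200,4.000)–(6.000,4.343)
cell (5,7): code 1011 → (6.000,7.776)–(5.529,8.000)
cell (5,8): code 0001 → (5.529,8.000)–(5.000,8.209)
cell (6,4): code 0010 → (6.000,4.343)–(6.598,5.000)
cell (6,5): code 0011 → (6.598,5.000)–(6.882,6.000)
cell (6,6): code 0011 → (6.882,6.000)–(6.664,7.000)
cell (6,7): code 0001 → (6.664,7.000)–(6.000,7.776)
total: 18 segments, chained into 1 closed loop(s), length Σ = 13.344864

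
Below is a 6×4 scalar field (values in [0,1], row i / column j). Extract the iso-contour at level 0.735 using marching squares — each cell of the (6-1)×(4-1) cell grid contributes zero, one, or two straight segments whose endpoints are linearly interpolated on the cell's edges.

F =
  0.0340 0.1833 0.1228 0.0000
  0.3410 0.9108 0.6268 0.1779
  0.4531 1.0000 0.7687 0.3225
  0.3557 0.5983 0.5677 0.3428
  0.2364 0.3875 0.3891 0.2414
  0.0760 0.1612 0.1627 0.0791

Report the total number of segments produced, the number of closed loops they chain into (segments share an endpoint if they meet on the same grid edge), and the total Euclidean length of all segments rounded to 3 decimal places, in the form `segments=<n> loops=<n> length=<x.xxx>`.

segments=8 loops=1 length=5.290

cell (0,0): code 0100 → (0.758,1.000)–(1.000,0.691)
cell (0,1): code 1000 → (1.000,1.619)–(0.758,1.000)
cell (1,0): code 0110 → (1.000,0.691)–(2.000,0.515)
cell (1,1): code 1101 → (1.763,2.000)–(1.000,1.619)
cell (1,2): code 1000 → (2.000,2.076)–(1.763,2.000)
cell (2,0): code 0010 → (2.000,0.515)–(2.660,1.000)
cell (2,1): code 0011 → (2.660,1.000)–(2.168,2.000)
cell (2,2): code 0001 → (2.168,2.000)–(2.000,2.076)
total: 8 segments, chained into 1 closed loop(s), length Σ = 5.290294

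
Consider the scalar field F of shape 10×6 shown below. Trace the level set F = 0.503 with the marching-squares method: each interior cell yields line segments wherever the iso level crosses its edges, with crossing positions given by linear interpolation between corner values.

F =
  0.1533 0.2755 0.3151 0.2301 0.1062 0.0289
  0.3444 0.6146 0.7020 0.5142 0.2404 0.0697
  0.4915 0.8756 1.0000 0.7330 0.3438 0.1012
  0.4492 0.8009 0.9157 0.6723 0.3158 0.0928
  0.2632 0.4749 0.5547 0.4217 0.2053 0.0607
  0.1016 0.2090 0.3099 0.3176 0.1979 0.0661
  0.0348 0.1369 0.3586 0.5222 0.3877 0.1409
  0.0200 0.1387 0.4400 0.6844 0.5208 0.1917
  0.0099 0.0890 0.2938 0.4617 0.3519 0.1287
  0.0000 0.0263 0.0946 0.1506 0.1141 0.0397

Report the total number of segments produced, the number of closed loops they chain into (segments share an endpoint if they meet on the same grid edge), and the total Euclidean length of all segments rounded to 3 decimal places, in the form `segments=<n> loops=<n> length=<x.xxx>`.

segments=22 loops=2 length=16.569

cell (0,0): code 0100 → (0.671,1.000)–(1.000,0.587)
cell (0,1): code 1100 → (0.486,2.000)–(0.671,1.000)
cell (0,2): code 1100 → (0.961,3.000)–(0.486,2.000)
cell (0,3): code 1000 → (1.000,3.041)–(0.961,3.000)
cell (1,0): code 0110 → (1.000,0.587)–(2.000,0.030)
cell (1,3): code 1001 → (2.000,3.591)–(1.000,3.041)
cell (2,0): code 0110 → (2.000,0.030)–(3.000,0.153)
cell (2,3): code 1001 → (3.000,3.475)–(2.000,3.591)
cell (3,0): code 0010 → (3.000,0.153)–(3.914,1.000)
cell (3,1): code 0111 → (3.914,1.000)–(4.000,1.352)
cell (3,2): code 1011 → (4.000,2.389)–(3.676,3.000)
cell (3,3): code 0001 → (3.676,3.000)–(3.000,3.475)
cell (4,1): code 0010 → (4.000,1.352)–(4.211,2.000)
cell (4,2): code 0001 → (4.211,2.000)–(4.000,2.389)
cell (5,2): code 0100 → (5.906,3.000)–(6.000,2.883)
cell (5,3): code 1000 → (6.000,3.143)–(5.906,3.000)
cell (6,2): code 0110 → (6.000,2.883)–(7.000,2.258)
cell (6,3): code 1101 → (6.866,4.000)–(6.000,3.143)
cell (6,4): code 1000 → (7.000,4.054)–(6.866,4.000)
cell (7,2): code 0010 → (7.000,2.258)–(7.815,3.000)
cell (7,3): code 0011 → (7.815,3.000)–(7.105,4.000)
cell (7,4): code 0001 → (7.105,4.000)–(7.000,4.054)
total: 22 segments, chained into 2 closed loop(s), length Σ = 16.569000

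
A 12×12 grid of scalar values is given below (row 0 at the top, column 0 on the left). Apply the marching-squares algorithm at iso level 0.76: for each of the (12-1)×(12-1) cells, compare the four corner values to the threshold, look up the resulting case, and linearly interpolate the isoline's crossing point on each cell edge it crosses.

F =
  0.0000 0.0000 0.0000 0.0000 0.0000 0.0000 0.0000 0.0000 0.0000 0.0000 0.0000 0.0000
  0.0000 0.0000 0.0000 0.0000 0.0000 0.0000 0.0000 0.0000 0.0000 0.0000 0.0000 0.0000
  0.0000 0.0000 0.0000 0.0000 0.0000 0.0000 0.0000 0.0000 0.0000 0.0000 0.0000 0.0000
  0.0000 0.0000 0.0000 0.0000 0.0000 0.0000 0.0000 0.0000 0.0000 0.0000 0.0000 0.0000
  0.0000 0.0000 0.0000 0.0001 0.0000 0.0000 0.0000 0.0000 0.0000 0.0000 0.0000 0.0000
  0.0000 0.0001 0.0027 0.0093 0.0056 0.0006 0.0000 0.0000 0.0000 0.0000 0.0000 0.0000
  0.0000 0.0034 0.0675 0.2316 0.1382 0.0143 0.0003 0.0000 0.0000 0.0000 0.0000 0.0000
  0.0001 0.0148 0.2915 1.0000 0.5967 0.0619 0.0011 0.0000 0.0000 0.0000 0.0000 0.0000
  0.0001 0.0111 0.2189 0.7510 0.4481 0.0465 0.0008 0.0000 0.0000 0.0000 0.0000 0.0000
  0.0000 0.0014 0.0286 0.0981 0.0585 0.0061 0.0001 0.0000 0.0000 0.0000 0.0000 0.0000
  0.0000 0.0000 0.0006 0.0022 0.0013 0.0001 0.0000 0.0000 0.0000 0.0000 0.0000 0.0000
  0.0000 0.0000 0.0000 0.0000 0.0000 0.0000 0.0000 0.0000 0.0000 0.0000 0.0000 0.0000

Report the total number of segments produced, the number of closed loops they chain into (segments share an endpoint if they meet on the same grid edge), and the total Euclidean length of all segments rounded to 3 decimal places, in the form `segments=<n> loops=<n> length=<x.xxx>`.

segments=4 loops=1 length=3.287

cell (6,2): code 0100 → (6.688,3.000)–(7.000,2.661)
cell (6,3): code 1000 → (7.000,3.595)–(6.688,3.000)
cell (7,2): code 0010 → (7.000,2.661)–(7.964,3.000)
cell (7,3): code 0001 → (7.964,3.000)–(7.000,3.595)
total: 4 segments, chained into 1 closed loop(s), length Σ = 3.287249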